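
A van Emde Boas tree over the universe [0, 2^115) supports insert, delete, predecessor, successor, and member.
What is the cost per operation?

vEB recursively partitions [0, 41538374868278621028243970633760768) into sqrt(u) clusters of size sqrt(u). Each operation recurses into either one cluster or the summary, never both: T(u) = T(sqrt(u)) + O(1) => T(u) = O(log log u) = O(log 115). This is worst-case, not just amortized.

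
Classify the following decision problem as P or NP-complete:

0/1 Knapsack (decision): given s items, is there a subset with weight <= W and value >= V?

This problem is NP-complete: reduces from Subset Sum.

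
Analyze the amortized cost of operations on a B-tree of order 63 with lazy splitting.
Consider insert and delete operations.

In a B-tree of order 63, a node splits when it has 63 keys. With lazy splitting, we use potential Phi = number of full nodes + number of near-empty nodes. Each split costs O(1) but reduces potential. Between splits, at least 31 insertions must occur in that node. Amortized structural cost is O(1) per operation, plus O(log_63 n) traversal.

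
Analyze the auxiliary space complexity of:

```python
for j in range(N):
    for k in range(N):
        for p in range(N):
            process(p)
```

Space complexity: O(1).
Only a constant amount of auxiliary storage is used; nothing grows with n.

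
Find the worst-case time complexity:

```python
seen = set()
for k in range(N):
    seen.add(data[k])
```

Time complexity: O(n).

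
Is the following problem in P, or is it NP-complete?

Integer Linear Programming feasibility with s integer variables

This problem is NP-complete: ILP feasibility is NP-complete (LP relaxation is in P).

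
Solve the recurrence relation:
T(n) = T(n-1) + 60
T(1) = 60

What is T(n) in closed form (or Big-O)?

Unrolling: T(n) = T(n-1) + 60 = T(n-2) + 2*60 = ... = T(1) + (n-1)*60 = 60 + (n-1)*60 = 60n.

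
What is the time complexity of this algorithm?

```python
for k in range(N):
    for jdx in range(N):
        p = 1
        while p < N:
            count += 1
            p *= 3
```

Time complexity: O(n^2 log n).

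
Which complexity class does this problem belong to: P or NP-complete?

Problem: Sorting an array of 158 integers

This problem is in P: merge sort runs in O(n log n).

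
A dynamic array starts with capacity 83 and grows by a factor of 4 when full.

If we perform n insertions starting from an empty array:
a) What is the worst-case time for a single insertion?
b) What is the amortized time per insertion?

(a) Worst-case single insertion: O(n) -- when the array is full at capacity c, the resize copies all c elements, and c can be Theta(n).
(b) Resizes happen at sizes 83, 332, 1328, ... Total copy cost for n insertions: 83 + 332 + ... = O(n) (geometric series with ratio 1/4). Amortized cost per insertion: O(n)/n = O(1).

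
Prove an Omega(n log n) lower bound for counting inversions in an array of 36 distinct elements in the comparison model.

Decision-tree argument: at any leaf, the comparisons made (with transitivity) must totally order all 36 elements -- otherwise some pair (i,j) is unordered, and an adversary can present two inputs agreeing on every comparison made but with that pair flipped, changing the inversion count by 1, so the leaf's output is wrong on one of them. Hence the tree has >= 36! leaves and height >= log_2(36!) = Omega(n log n). Modified merge sort achieves O(n log n).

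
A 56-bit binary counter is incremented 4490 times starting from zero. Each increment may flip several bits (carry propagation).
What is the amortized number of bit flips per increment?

Bit i flips on every 2^i-th increment, so over 4490 increments bit i flips floor(4490/2^i) times. Summing over i: total flips < 2 * 4490. Amortized: < 2 = O(1) per increment.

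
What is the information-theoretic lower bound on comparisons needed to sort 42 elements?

There are 42! = 1405006117752879898543142606244511569936384000000000 possible orderings. Each comparison gives 1 bit. We need at least ceil(log_2(1405006117752879898543142606244511569936384000000000)) = 170 comparisons.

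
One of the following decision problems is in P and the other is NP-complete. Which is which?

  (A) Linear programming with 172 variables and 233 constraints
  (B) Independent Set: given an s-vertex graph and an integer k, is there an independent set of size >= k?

(A) is P: the ellipsoid and interior-point methods run in polynomial time.
(B) is NP-complete: complement of Clique (with k part of the input).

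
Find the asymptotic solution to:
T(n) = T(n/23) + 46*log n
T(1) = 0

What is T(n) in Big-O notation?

Each of the log_23(n) levels adds O(log n). T(n) = O(log^2 n).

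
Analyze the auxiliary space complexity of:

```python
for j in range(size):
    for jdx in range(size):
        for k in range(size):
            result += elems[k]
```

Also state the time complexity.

Space complexity: O(1).
Only a constant amount of auxiliary storage is used; nothing grows with n.
Time complexity: O(n^3).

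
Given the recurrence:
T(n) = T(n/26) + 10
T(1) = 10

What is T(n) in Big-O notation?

Each step divides n by 26 and adds 10. After log_26(n) steps, T(n) = O(log n).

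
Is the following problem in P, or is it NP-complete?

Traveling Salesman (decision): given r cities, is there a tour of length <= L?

This problem is NP-complete: reduces from Hamiltonian Cycle.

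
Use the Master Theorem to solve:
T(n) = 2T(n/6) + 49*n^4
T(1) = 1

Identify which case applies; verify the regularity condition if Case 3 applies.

a=2, b=6, f(n)=49*n^4.
log_6(2) = 0.3869 < 4.
f(n) = Omega(n^(0.3869+epsilon)) for some epsilon > 0, so Case 3 is the candidate.
Regularity: a*f(n/b) = 2*49*(n/6)^4 = (2/1296)*49*n^4 <= c*f(n) with c = 2/1296 < 1. Satisfied.
Case 3: T(n) = Theta(n^4).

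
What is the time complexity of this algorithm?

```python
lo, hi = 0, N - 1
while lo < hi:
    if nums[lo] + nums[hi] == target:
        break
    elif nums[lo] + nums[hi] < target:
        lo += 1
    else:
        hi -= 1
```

Time complexity: O(n).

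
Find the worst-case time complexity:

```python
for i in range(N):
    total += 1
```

Time complexity: O(n).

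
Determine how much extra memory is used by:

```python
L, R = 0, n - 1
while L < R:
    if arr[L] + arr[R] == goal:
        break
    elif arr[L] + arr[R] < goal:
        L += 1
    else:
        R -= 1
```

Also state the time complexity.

Space complexity: O(1).
Only a constant amount of auxiliary storage is used; nothing grows with n.
Time complexity: O(n).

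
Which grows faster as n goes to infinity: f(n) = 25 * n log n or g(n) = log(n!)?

f(n) = 25 * n log n and g(n) = log(n!) are Theta of each other: Stirling: log(n!) = n log n - n + O(log n) = Theta(n log n); the constant 25 doesn't change the Theta class.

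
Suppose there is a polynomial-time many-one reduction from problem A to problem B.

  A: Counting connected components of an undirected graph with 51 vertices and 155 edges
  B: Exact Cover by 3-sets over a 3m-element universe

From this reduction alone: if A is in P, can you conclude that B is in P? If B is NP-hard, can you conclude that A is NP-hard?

A poly-time reduction A <=_p B transfers tractability DOWN (B easy => A easy) and hardness UP (A hard => B hard), not the reverse.
From A in P, the reduction alone does NOT give B in P: any problem in P trivially reduces to SAT, yet SAT is not known to be in P.
From B NP-hard, the reduction alone does NOT give A NP-hard: again, easy problems reduce to hard ones.
(Here in fact A is P and B is NP-complete.)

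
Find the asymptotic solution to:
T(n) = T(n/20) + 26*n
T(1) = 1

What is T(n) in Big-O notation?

Geometric series: 26*n*(1 + 1/20 + 1/20^2 + ...) = O(n). T(n) = O(n).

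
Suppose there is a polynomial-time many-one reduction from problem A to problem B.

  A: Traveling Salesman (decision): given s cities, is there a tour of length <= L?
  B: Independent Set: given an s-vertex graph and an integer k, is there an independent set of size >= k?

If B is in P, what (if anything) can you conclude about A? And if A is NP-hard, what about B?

A poly-time reduction A <=_p B means any A-instance can be transformed to a B-instance in poly time.
If B is in P: compose the reduction with B's poly-time algorithm to solve A in poly time, so A is in P.
If A is NP-hard: every NP problem reduces to A, which reduces to B; composing reductions, every NP problem reduces to B, so B is NP-hard.
(Here in fact A is NP-complete and B is NP-complete.)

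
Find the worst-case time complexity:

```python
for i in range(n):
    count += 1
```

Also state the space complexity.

Time complexity: O(n).
Space complexity: O(1).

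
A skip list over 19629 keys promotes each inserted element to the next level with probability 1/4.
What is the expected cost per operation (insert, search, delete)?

Expected number of levels is O(log_4(19629)) = O(log n). A search visits O(1) expected nodes per level over O(log n) levels. Insert/delete are a search plus O(1) pointer updates per level. Expected O(log n) per operation.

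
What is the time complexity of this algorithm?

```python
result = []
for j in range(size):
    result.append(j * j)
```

Time complexity: O(n).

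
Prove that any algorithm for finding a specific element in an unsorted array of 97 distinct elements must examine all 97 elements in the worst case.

Adversary argument: if the algorithm examines fewer than 97 elements, the adversary places the target in an unexamined position. The algorithm cannot distinguish 'not present' from 'in unexamined position'.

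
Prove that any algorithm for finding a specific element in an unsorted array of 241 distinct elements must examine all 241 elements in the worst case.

Adversary argument: if the algorithm examines fewer than 241 elements, the adversary places the target in an unexamined position. The algorithm cannot distinguish 'not present' from 'in unexamined position'.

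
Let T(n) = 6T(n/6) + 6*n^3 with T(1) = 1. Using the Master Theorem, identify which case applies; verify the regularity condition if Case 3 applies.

a=6, b=6, f(n)=6*n^3.
log_6(6) = 1 < 3.
f(n) = Omega(n^(1+epsilon)) for some epsilon > 0, so Case 3 is the candidate.
Regularity: a*f(n/b) = 6*6*(n/6)^3 = (6/216)*6*n^3 <= c*f(n) with c = 6/216 < 1. Satisfied.
Case 3: T(n) = Theta(n^3).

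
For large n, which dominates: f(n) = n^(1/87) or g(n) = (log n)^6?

f(n) = n^(1/87) grows faster: any positive power of n dominates any polylog.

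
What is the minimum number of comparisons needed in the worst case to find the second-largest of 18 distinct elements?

Lower bound: finding the max needs 18-1 comparisons. By the adversary weight-doubling argument, the max must personally win >= ceil(log_2(18)) = 5 comparisons; the 2nd-largest is among those 5 losers, needing 5-1 more comparisons. Total >= 18-1 + 5-1 = 21. A balanced knockout tournament achieves this.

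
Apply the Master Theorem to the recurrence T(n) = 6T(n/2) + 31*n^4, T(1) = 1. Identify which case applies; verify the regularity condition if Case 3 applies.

a=6, b=2, f(n)=31*n^4.
log_2(6) = 2.585 < 4.
f(n) = Omega(n^(2.585+epsilon)) for some epsilon > 0, so Case 3 is the candidate.
Regularity: a*f(n/b) = 6*31*(n/2)^4 = (6/16)*31*n^4 <= c*f(n) with c = 6/16 < 1. Satisfied.
Case 3: T(n) = Theta(n^4).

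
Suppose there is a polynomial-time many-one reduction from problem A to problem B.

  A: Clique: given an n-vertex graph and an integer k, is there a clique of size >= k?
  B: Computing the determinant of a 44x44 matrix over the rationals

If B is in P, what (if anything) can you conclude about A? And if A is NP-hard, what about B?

A poly-time reduction A <=_p B means any A-instance can be transformed to a B-instance in poly time.
If B is in P: compose the reduction with B's poly-time algorithm to solve A in poly time, so A is in P.
If A is NP-hard: every NP problem reduces to A, which reduces to B; composing reductions, every NP problem reduces to B, so B is NP-hard.
(Here in fact A is NP-complete and B is in P, so no such reduction is known -- its existence would imply P = NP; the analysis concerns only what the assumed reduction would or would not let you conclude.)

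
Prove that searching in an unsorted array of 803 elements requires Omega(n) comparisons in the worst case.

An adversary can always place the target in the last position checked. Until all 803 positions are examined, the target might be in any unchecked position. Therefore 803 comparisons are necessary.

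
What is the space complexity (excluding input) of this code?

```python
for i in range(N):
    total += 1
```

Space complexity: O(1).
Only a constant amount of auxiliary storage is used; nothing grows with n.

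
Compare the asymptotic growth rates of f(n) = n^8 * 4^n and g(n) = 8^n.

g(n) = 8^n grows faster: 8^n / (n^8 4^n) = (8/4)^n / n^8 -> infinity since 8/4 > 1.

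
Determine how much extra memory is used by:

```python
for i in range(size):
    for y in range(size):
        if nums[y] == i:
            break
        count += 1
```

Space complexity: O(1).
Only a constant amount of auxiliary storage is used; nothing grows with n.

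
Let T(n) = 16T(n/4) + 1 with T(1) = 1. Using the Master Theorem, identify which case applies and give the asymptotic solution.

a=16, b=4, f(n)=1.
log_4(16) = 2 > 0.
Since f(n) = O(n^0) is polynomially smaller than n^2, Case 1 applies.
T(n) = Theta(n^2).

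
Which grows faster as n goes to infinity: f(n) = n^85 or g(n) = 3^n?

g(n) = 3^n grows faster: any exponential with base > 1 dominates every polynomial.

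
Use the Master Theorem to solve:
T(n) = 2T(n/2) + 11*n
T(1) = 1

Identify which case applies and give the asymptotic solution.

a=2, b=2, f(n)=11*n.
log_2(2) = 1, so n^(log_b(a)) = n.
f(n) = Theta(n), so Case 2 applies.
T(n) = Theta(n log n).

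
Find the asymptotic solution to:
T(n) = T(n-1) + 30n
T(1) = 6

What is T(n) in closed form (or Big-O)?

Unrolling: T(n) = 6 + 30*(2 + 3 + ... + n) = 6 + 30*(n(n+1)/2 - 1) = O(n^2).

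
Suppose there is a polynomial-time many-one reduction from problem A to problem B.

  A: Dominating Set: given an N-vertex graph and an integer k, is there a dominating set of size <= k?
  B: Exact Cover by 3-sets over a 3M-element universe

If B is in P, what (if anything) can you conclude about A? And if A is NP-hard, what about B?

A poly-time reduction A <=_p B means any A-instance can be transformed to a B-instance in poly time.
If B is in P: compose the reduction with B's poly-time algorithm to solve A in poly time, so A is in P.
If A is NP-hard: every NP problem reduces to A, which reduces to B; composing reductions, every NP problem reduces to B, so B is NP-hard.
(Here in fact A is NP-complete and B is NP-complete.)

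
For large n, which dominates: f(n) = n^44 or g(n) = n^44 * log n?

g(n) = n^44 * log n grows faster: extra log n factor -> infinity.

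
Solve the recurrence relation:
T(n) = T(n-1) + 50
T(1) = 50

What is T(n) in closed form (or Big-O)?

Unrolling: T(n) = T(n-1) + 50 = T(n-2) + 2*50 = ... = T(1) + (n-1)*50 = 50 + (n-1)*50 = 50n.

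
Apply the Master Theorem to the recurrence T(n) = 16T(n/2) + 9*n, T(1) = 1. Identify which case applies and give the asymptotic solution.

a=16, b=2, f(n)=9*n.
log_2(16) = 4 > 1.
Since f(n) = O(n^1) is polynomially smaller than n^4, Case 1 applies.
T(n) = Theta(n^4).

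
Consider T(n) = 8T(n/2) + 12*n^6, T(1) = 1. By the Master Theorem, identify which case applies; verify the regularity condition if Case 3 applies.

a=8, b=2, f(n)=12*n^6.
log_2(8) = 3 < 6.
f(n) = Omega(n^(3+epsilon)) for some epsilon > 0, so Case 3 is the candidate.
Regularity: a*f(n/b) = 8*12*(n/2)^6 = (8/64)*12*n^6 <= c*f(n) with c = 8/64 < 1. Satisfied.
Case 3: T(n) = Theta(n^6).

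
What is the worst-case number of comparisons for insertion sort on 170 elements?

Insertion sort on reverse-sorted input: 1 + 2 + ... + (170-1) = 14365 comparisons.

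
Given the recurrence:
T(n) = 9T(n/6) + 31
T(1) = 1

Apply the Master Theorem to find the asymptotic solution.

a=9, b=6, f(n)=31. log_6(9) = 1.226. Case 1 of Master Theorem: T(n) = O(n^1.226).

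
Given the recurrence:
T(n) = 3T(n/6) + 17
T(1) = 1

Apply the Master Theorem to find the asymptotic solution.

a=3, b=6, f(n)=17. log_6(3) = 0.6131. Case 1 of Master Theorem: T(n) = O(n^0.6131).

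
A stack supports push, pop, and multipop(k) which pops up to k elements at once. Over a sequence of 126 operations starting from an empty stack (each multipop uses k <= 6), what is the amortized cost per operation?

Each element is pushed exactly once and popped at most once (whether by pop or as part of a multipop). So the total number of individual pops over the whole sequence is at most the number of pushes, which is at most 126. Total work <= 2 * 126, hence O(1) amortized per operation.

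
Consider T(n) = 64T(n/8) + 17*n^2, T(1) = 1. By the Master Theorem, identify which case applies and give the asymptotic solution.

a=64, b=8, f(n)=17*n^2.
log_8(64) = 2, so n^(log_b(a)) = n^2.
f(n) = Theta(n^2), so Case 2 applies.
T(n) = Theta(n^2 log n).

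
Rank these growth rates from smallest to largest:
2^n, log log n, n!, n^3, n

Ordered by growth rate: log log n < n < n^3 < 2^n < n!.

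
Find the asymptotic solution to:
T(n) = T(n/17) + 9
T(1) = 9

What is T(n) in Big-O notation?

Each step divides n by 17 and adds 9. After log_17(n) steps, T(n) = O(log n).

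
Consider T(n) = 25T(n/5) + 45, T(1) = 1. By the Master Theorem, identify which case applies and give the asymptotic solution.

a=25, b=5, f(n)=45.
log_5(25) = 2 > 0.
Since f(n) = O(n^0) is polynomially smaller than n^2, Case 1 applies.
T(n) = Theta(n^2).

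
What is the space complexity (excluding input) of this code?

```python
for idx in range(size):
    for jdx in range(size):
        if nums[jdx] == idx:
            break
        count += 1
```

Space complexity: O(1).
Only a constant amount of auxiliary storage is used; nothing grows with n.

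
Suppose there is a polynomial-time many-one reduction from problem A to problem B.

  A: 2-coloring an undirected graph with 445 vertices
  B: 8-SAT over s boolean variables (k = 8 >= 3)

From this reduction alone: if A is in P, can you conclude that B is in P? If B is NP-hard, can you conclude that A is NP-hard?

A poly-time reduction A <=_p B transfers tractability DOWN (B easy => A easy) and hardness UP (A hard => B hard), not the reverse.
From A in P, the reduction alone does NOT give B in P: any problem in P trivially reduces to SAT, yet SAT is not known to be in P.
From B NP-hard, the reduction alone does NOT give A NP-hard: again, easy problems reduce to hard ones.
(Here in fact A is P and B is NP-complete.)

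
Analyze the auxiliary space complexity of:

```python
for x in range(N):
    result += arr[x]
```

Space complexity: O(1).
Only a constant amount of auxiliary storage is used; nothing grows with n.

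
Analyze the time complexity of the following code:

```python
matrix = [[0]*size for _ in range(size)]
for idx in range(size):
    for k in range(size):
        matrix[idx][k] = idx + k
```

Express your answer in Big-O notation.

Time complexity: O(n^2).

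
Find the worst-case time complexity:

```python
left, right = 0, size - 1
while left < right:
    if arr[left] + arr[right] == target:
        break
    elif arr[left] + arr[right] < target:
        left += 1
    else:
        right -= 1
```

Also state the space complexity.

Time complexity: O(n).
Space complexity: O(1).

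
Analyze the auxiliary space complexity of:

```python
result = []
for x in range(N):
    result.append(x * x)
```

Space complexity: O(n).
Auxiliary storage grows linearly with the input size n in the worst case.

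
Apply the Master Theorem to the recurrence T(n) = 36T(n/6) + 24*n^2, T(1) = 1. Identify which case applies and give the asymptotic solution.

a=36, b=6, f(n)=24*n^2.
log_6(36) = 2, so n^(log_b(a)) = n^2.
f(n) = Theta(n^2), so Case 2 applies.
T(n) = Theta(n^2 log n).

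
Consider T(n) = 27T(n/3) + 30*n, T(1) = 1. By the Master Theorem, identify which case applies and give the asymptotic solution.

a=27, b=3, f(n)=30*n.
log_3(27) = 3 > 1.
Since f(n) = O(n^1) is polynomially smaller than n^3, Case 1 applies.
T(n) = Theta(n^3).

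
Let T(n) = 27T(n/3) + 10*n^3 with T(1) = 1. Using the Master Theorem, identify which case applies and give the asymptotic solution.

a=27, b=3, f(n)=10*n^3.
log_3(27) = 3, so n^(log_b(a)) = n^3.
f(n) = Theta(n^3), so Case 2 applies.
T(n) = Theta(n^3 log n).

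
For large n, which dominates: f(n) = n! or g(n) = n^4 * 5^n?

f(n) = n! grows faster: by Stirling n! ~ (n/e)^n sqrt(2*pi*n); (n/e)^n eventually dominates n^4 * 5^n.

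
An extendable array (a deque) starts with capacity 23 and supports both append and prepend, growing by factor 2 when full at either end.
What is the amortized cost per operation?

Growth at either end copies all elements; capacities form a geometric sequence with ratio 2, so total copy cost over n operations is O(n) (two geometric series). Amortized O(1).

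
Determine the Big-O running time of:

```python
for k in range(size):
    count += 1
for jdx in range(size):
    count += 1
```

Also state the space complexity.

Time complexity: O(n).
Space complexity: O(1).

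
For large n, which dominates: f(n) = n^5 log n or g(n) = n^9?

g(n) = n^9 grows faster: n^9 / (n^5 log n) = n^4/log n -> infinity.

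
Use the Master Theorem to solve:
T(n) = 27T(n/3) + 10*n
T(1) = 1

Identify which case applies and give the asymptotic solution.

a=27, b=3, f(n)=10*n.
log_3(27) = 3 > 1.
Since f(n) = O(n^1) is polynomially smaller than n^3, Case 1 applies.
T(n) = Theta(n^3).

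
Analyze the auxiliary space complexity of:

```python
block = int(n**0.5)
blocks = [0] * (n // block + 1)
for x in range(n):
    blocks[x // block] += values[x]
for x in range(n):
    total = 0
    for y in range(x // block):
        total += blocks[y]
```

Space complexity: O(sqrt(n)).
Storage scales with sqrt(n).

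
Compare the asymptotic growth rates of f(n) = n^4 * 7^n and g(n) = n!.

g(n) = n! grows faster: by Stirling n! ~ (n/e)^n sqrt(2*pi*n); (n/e)^n eventually dominates n^4 * 7^n.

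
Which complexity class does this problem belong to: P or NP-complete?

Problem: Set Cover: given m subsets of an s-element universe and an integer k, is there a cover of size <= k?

This problem is NP-complete: one of Karp's 21 NP-complete problems (with k part of the input).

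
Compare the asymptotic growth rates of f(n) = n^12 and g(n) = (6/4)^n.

g(n) = (6/4)^n grows faster: (6/4)^n is exponential with base 6/4 > 1, dominating every polynomial.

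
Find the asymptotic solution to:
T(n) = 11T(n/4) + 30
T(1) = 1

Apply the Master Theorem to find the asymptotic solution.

a=11, b=4, f(n)=30. log_4(11) = 1.73. Case 1 of Master Theorem: T(n) = O(n^1.73).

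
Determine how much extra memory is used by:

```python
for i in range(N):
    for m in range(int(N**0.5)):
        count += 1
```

Space complexity: O(1).
Only a constant amount of auxiliary storage is used; nothing grows with n.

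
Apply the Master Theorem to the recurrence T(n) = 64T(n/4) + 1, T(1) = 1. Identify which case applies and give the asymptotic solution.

a=64, b=4, f(n)=1.
log_4(64) = 3 > 0.
Since f(n) = O(n^0) is polynomially smaller than n^3, Case 1 applies.
T(n) = Theta(n^3).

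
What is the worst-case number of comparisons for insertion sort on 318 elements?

Insertion sort on reverse-sorted input: 1 + 2 + ... + (318-1) = 50403 comparisons.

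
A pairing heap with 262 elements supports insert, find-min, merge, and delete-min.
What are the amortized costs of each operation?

Pairing heaps are self-adjusting heap-ordered trees. Insert and merge link two roots: O(1). Find-min reads the root: O(1). Delete-min removes the root, then pairs children in two passes; amortized cost is O(log 262) = O(log n).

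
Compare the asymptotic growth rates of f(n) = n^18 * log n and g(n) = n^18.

f(n) = n^18 * log n grows faster: extra log n factor -> infinity.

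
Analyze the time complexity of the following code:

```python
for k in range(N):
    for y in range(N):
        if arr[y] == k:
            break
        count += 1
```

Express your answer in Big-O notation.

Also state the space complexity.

Time complexity: O(n^2).
Space complexity: O(1).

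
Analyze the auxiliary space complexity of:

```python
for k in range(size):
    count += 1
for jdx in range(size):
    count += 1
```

Space complexity: O(1).
Only a constant amount of auxiliary storage is used; nothing grows with n.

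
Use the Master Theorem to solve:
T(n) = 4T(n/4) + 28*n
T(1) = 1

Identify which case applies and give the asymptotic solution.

a=4, b=4, f(n)=28*n.
log_4(4) = 1, so n^(log_b(a)) = n.
f(n) = Theta(n), so Case 2 applies.
T(n) = Theta(n log n).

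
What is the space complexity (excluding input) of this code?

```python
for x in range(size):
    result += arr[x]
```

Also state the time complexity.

Space complexity: O(1).
Only a constant amount of auxiliary storage is used; nothing grows with n.
Time complexity: O(n).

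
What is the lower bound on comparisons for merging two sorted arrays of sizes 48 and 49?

Adversary argument: with sizes 48 and 49 (differing by at most 1), interleave the two arrays so that every consecutive pair in the output comes from different inputs. Then each of the 96 adjacent output pairs must be directly compared, or the algorithm cannot determine their relative order. So 96 comparisons are necessary; standard merge achieves this.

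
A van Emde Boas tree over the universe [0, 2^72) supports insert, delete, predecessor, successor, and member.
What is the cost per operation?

vEB recursively partitions [0, 4722366482869645213696) into sqrt(u) clusters of size sqrt(u). Each operation recurses into either one cluster or the summary, never both: T(u) = T(sqrt(u)) + O(1) => T(u) = O(log log u) = O(log 72). This is worst-case, not just amortized.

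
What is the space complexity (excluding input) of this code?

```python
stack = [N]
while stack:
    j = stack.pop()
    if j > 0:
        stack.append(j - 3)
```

Space complexity: O(1).
Only a constant amount of auxiliary storage is used; nothing grows with n.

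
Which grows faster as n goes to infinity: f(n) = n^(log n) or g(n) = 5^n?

g(n) = 5^n grows faster: take logs: log(n^(log n)) = (log n)^2, log(5^n) = n log 5; n dominates (log n)^2.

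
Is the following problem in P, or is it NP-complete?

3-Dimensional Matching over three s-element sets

This problem is NP-complete: one of Karp's 21 NP-complete problems.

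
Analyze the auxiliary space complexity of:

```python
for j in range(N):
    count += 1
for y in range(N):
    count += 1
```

Space complexity: O(1).
Only a constant amount of auxiliary storage is used; nothing grows with n.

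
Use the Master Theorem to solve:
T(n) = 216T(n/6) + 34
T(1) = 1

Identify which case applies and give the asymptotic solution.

a=216, b=6, f(n)=34.
log_6(216) = 3 > 0.
Since f(n) = O(n^0) is polynomially smaller than n^3, Case 1 applies.
T(n) = Theta(n^3).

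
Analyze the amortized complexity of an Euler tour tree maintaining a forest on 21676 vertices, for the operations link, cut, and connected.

An Euler tour tree stores each tree's Euler tour as a balanced BST keyed by tour position. On 21676 vertices: link concatenates two tours via O(1) splits/joins of size <= 2*21676 (O(log n)); cut splits the tour at the two occurrences of the edge (O(log n)); connected compares BST roots (O(log n) to find the root). All O(log n) amortized.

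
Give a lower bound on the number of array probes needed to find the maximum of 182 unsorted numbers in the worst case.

Adversary: any unprobed cell could hold a value larger than everything seen so far. If fewer than 182 cells are probed, the adversary places the max in an unprobed cell. So all 182 cells must be examined; together with 182-1 comparisons this is tight.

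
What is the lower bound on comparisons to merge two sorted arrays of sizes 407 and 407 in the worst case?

Adversary: with |407 - 407| <= 1 the inputs can be fully interleaved so that every adjacent pair in the merged output comes from different arrays. Then each of the 813 adjacent pairs must be directly compared, or the algorithm cannot determine their relative order. Standard merge meets this bound.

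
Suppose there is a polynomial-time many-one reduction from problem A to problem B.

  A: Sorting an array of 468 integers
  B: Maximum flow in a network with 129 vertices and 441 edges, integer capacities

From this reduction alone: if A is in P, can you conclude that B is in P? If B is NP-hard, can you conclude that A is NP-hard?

A poly-time reduction A <=_p B transfers tractability DOWN (B easy => A easy) and hardness UP (A hard => B hard), not the reverse.
From A in P, the reduction alone does NOT give B in P: any problem in P trivially reduces to SAT, yet SAT is not known to be in P.
From B NP-hard, the reduction alone does NOT give A NP-hard: again, easy problems reduce to hard ones.
(Here in fact A is P and B is P.)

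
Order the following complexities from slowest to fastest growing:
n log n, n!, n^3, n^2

Ordered by growth rate: n log n < n^2 < n^3 < n!.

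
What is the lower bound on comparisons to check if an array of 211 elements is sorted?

To verify 211 elements are sorted, we must compare each consecutive pair. Skipping any pair allows an adversary to swap them. Therefore 210 comparisons are necessary and sufficient.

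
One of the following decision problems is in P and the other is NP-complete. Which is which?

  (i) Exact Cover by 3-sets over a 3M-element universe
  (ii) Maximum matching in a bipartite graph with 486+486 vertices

(i) is NP-complete: one of Karp's 21 NP-complete problems.
(ii) is P: Hopcroft-Karp runs in O(E sqrt(V)).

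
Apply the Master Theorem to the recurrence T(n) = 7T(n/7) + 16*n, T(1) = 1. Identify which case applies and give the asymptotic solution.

a=7, b=7, f(n)=16*n.
log_7(7) = 1, so n^(log_b(a)) = n.
f(n) = Theta(n), so Case 2 applies.
T(n) = Theta(n log n).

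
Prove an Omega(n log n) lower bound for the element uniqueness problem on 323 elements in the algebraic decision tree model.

In the algebraic decision tree model, element uniqueness on 323 elements is equivalent to determining which cell of an arrangement of C(323,2) = 52003 hyperplanes x_i = x_j contains the input point. Ben-Or's theorem shows this requires Omega(n log n).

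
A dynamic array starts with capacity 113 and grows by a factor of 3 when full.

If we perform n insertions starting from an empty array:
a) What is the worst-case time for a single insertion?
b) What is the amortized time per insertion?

(a) Worst-case single insertion: O(n) -- when the array is full at capacity c, the resize copies all c elements, and c can be Theta(n).
(b) Resizes happen at sizes 113, 339, 1017, ... Total copy cost for n insertions: 113 + 339 + ... = O(n) (geometric series with ratio 1/3). Amortized cost per insertion: O(n)/n = O(1).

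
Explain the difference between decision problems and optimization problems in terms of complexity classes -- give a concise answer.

Decision problems have yes/no answers and are classified into P, NP, etc. Optimization problems seek the best solution. Every optimization problem has a corresponding decision version. If the decision version is NP-complete, the optimization version is NP-hard.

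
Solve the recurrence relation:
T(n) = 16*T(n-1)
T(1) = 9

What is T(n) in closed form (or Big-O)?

Each step multiplies by 16. T(n) = T(1)*16^(n-1) = 9*16^(n-1).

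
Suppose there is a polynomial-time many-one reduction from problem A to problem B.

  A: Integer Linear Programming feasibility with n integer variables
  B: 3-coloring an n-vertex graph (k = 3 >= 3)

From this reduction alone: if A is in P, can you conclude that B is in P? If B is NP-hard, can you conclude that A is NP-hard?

A poly-time reduction A <=_p B transfers tractability DOWN (B easy => A easy) and hardness UP (A hard => B hard), not the reverse.
From A in P, the reduction alone does NOT give B in P: any problem in P trivially reduces to SAT, yet SAT is not known to be in P.
From B NP-hard, the reduction alone does NOT give A NP-hard: again, easy problems reduce to hard ones.
(Here in fact A is NP-complete and B is NP-complete.)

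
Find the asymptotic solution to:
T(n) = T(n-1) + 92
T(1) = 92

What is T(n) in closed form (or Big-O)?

Unrolling: T(n) = T(n-1) + 92 = T(n-2) + 2*92 = ... = T(1) + (n-1)*92 = 92 + (n-1)*92 = 92n.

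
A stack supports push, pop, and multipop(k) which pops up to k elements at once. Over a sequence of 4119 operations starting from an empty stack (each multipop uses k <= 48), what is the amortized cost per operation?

Each element is pushed exactly once and popped at most once (whether by pop or as part of a multipop). So the total number of individual pops over the whole sequence is at most the number of pushes, which is at most 4119. Total work <= 2 * 4119, hence O(1) amortized per operation.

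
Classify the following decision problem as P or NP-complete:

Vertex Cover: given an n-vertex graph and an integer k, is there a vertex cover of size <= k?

This problem is NP-complete: one of Karp's 21 NP-complete problems (with k part of the input; for any fixed constant k it is in P).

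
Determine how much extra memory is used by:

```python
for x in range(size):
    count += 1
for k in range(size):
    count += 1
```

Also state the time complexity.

Space complexity: O(1).
Only a constant amount of auxiliary storage is used; nothing grows with n.
Time complexity: O(n).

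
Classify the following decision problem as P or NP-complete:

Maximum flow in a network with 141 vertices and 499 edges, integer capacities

This problem is in P: Edmonds-Karp / push-relabel run in polynomial time.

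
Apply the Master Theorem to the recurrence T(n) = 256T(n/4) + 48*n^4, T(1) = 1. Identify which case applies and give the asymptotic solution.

a=256, b=4, f(n)=48*n^4.
log_4(256) = 4, so n^(log_b(a)) = n^4.
f(n) = Theta(n^4), so Case 2 applies.
T(n) = Theta(n^4 log n).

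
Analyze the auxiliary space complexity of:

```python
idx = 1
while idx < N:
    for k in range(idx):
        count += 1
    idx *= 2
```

Space complexity: O(1).
Only a constant amount of auxiliary storage is used; nothing grows with n.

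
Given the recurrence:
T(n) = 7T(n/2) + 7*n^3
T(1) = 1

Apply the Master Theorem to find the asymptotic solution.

a=7, b=2, f(n)=7*n^3. log_2(7) = 2.807 < 3. Case 3: T(n) = O(n^3).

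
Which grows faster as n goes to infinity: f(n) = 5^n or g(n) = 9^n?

g(n) = 9^n grows faster: (9/5)^n -> infinity since 9/5 > 1.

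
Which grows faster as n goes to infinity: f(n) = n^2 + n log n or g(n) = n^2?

f(n) = n^2 + n log n and g(n) = n^2 are Theta of each other: the lower-order n log n term is o(n^2); both are Theta(n^2).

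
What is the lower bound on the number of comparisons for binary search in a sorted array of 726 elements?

With 726 possible positions, we need at least ceil(log_2(726)) = 10 comparisons. Each comparison splits the remaining candidates by at most half.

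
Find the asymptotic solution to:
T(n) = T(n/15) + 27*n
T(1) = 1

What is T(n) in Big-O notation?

Geometric series: 27*n*(1 + 1/15 + 1/15^2 + ...) = O(n). T(n) = O(n).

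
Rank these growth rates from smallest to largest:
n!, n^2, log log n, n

Ordered by growth rate: log log n < n < n^2 < n!.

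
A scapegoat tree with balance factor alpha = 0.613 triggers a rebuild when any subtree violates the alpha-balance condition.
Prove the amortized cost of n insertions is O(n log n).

Define potential Phi = c * sum of |size(left(v)) - size(right(v))| over all nodes. An insertion at depth d costs O(d) = O(log n) and increases Phi by O(log n). When a rebuild of subtree of size s occurs, it costs O(s) but reduces Phi by Omega(s). With alpha = 0.613, between rebuilds Omega(s) insertions must occur. Amortized cost per insertion: O(log n).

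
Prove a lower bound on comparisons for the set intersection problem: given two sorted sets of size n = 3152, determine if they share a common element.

For two sorted arrays of size n = 3152, any correct algorithm must examine Omega(n) elements. If fewer are examined, an adversary places a common element in an unexamined gap. A merge-based scan achieves O(n), so the bound is tight.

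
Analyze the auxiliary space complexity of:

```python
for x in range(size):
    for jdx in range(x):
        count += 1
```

Space complexity: O(1).
Only a constant amount of auxiliary storage is used; nothing grows with n.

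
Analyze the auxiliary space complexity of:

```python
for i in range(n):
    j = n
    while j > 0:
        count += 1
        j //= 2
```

Space complexity: O(1).
Only a constant amount of auxiliary storage is used; nothing grows with n.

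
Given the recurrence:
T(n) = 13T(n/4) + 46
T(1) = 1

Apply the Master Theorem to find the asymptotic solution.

a=13, b=4, f(n)=46. log_4(13) = 1.85. Case 1 of Master Theorem: T(n) = O(n^1.85).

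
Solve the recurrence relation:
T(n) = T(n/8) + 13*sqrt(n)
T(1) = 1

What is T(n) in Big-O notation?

Each level contributes sqrt(n/8^k). Geometric series with ratio 1/sqrt(8) < 1 sums to O(sqrt(n)).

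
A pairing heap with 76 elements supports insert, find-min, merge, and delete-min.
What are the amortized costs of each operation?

Pairing heaps are self-adjusting heap-ordered trees. Insert and merge link two roots: O(1). Find-min reads the root: O(1). Delete-min removes the root, then pairs children in two passes; amortized cost is O(log 76) = O(log n).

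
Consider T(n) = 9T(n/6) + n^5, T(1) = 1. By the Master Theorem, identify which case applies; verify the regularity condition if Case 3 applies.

a=9, b=6, f(n)=n^5.
log_6(9) = 1.226 < 5.
f(n) = Omega(n^(1.226+epsilon)) for some epsilon > 0, so Case 3 is the candidate.
Regularity: a*f(n/b) = 9*1*(n/6)^5 = (9/7776)*1*n^5 <= c*f(n) with c = 9/7776 < 1. Satisfied.
Case 3: T(n) = Theta(n^5).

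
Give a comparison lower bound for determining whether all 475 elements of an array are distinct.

In the algebraic decision-tree model, the YES region for element distinctness on 475 elements has 475! connected components (one per ordering). Ben-Or's theorem then gives a lower bound of Omega(log(n!)) = Omega(n log n).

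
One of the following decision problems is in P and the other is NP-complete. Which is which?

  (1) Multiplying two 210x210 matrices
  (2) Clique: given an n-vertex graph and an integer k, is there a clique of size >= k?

(1) is P: the schoolbook algorithm runs in O(n^3).
(2) is NP-complete: complement of Independent Set / Vertex Cover (with k part of the input).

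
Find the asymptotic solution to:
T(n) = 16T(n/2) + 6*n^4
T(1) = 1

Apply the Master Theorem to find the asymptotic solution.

a=16, b=2, f(n)=6*n^4. log_2(16) = 4. Case 2: T(n) = O(n^4 log n).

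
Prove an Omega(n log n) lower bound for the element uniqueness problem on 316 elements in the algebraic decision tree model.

In the algebraic decision tree model, element uniqueness on 316 elements is equivalent to determining which cell of an arrangement of C(316,2) = 49770 hyperplanes x_i = x_j contains the input point. Ben-Or's theorem shows this requires Omega(n log n).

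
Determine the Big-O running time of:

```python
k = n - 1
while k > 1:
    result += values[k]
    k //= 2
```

Time complexity: O(log n).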